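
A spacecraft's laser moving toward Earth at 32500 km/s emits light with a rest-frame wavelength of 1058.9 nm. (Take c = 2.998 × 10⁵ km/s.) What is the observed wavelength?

β = v/c = 32500/299800 = 0.1084.
Relativistic Doppler for wavelength: λ' = λ₀ · √((1 − β)/(1 + β)).
λ' = 1058.9 × √(0.8916/1.1084) = 1058.9 × 0.89688 ≈ 949.7 nm.

949.7 nm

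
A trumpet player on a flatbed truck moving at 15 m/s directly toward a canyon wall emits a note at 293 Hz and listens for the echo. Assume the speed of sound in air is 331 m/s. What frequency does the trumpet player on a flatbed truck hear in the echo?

321 Hz

The canyon wall receives the sound from a moving source: f₁ = f₀ · v/(v − v_e) = 293 × 331/316 ≈ 307 Hz.
On the return leg the trumpet player on a flatbed truck is a moving observer: f₂ = f₁ · (v + v_e)/v = 307 × 346/331 ≈ 321 Hz.
Equivalently f₂ = f₀ · (v + v_e)/(v − v_e).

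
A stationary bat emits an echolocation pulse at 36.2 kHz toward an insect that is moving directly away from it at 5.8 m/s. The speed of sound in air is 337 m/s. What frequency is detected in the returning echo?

At the insect (a moving observer), f₁ = f₀ · (v − u)/v = 36.2 × 331.2/337 ≈ 35.6 kHz.
On reflection it acts as a source moving away from the stationary detector: f₂ = f₁ · v/(v + u) = 35.6 × 337/342.8 ≈ 35.0 kHz.

35.0 kHz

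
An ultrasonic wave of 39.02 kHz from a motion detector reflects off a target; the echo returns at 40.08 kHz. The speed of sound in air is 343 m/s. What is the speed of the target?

4.6 m/s

Double Doppler shift off a moving reflector: f₂ = f₀ · (v + u)/(v − u) (u > 0 toward emitter).
Rearranging, u = v · (f₂ − f₀)/(f₂ + f₀) = 343 × 1.06/79.10 ≈ 4.6 m/s.
So the target is moving at 4.6 m/s toward the emitter.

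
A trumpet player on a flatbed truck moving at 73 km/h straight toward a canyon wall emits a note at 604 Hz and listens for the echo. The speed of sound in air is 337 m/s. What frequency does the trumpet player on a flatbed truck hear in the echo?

681 Hz

73 km/h = 20.28 m/s.
The canyon wall receives the sound from a moving source: f₁ = f₀ · v/(v − v_e) = 604 × 337/316.72 ≈ 643 Hz.
On the return leg the trumpet player on a flatbed truck is a moving observer: f₂ = f₁ · (v + v_e)/v = 643 × 357.28/337 ≈ 681 Hz.
Equivalently f₂ = f₀ · (v + v_e)/(v − v_e).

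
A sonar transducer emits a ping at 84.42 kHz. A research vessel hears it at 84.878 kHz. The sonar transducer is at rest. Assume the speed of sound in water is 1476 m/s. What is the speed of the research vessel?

8.0 m/s

f' > f, so the research vessel is approaching.
f' = f · (v + v_o)/v ⇒ v_o = v · |f'/f − 1|.
v_o = 1476 × |84.878/84.42 − 1| = 1476 × 0.005425 ≈ 8.0 m/s.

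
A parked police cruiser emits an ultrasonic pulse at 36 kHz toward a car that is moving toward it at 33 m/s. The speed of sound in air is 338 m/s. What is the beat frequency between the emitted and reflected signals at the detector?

At the car (a moving observer), f₁ = f₀ · (v + u)/v = 36 × 371/338 ≈ 39.51 kHz.
On reflection it acts as a source moving toward the stationary detector: f₂ = f₁ · v/(v − u) = 39.51 × 338/305 ≈ 43.79 kHz.
Beat frequency (with f₀ = 36000 Hz): |f₂ − f₀| = 2u·f₀/(v − u) = 2 × 33 × 36000/305 ≈ 7790 Hz.

7790 Hz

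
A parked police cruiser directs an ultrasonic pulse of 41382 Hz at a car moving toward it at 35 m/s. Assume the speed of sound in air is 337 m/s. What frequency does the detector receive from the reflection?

At the car (a moving observer), f₁ = f₀ · (v + u)/v = 41382 × 372/337 ≈ 45680 Hz.
On reflection it acts as a source moving toward the stationary detector: f₂ = f₁ · v/(v − u) = 45680 × 337/302 ≈ 50974 Hz.

50974 Hz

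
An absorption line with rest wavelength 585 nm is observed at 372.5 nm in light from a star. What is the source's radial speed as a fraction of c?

0.423

λ'/λ₀ = 0.6368 < 1 (blueshift), so the source is approaching.
λ'/λ₀ = √((1 − β)/(1 + β)) for an approaching source ⇒ β = (1 − r²)/(1 + r²) with r = λ'/λ₀.
β = (1 − 0.4055)/(1 + 0.4055) ≈ 0.423.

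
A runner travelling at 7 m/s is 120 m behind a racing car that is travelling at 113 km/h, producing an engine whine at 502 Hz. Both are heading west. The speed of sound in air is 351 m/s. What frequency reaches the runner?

113 km/h = 31.39 m/s.
The runner is behind, so the racing car is moving away from it while the runner is moving toward the racing car.
Both move, so f' = f · (v + v_o)/(v + v_s).
f' = 502 × (351 + 7)/(351 + 31.39) = 502 × 358/382.39 ≈ 470 Hz.

470 Hz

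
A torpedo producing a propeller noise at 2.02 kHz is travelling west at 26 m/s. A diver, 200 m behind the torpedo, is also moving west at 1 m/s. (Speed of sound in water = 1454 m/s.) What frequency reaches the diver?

1.986 kHz

The diver is behind, so the torpedo is moving away from it while the diver is moving toward the torpedo.
Both move, so f' = f · (v + v_o)/(v + v_s).
f' = 2.02 × (1454 + 1)/(1454 + 26) = 2.02 × 1455/1480 ≈ 1.986 kHz.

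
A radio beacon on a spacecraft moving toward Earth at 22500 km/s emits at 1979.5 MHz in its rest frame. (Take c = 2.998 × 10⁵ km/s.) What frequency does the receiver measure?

β = v/c = 22500/299800 = 0.0751.
Relativistic Doppler for frequency: f' = f₀ · √((1 + β)/(1 − β)).
f' = 1979.5 × √(1.0751/0.9249) = 1979.5 × 1.07809 ≈ 2134.1 MHz.

2134.1 MHz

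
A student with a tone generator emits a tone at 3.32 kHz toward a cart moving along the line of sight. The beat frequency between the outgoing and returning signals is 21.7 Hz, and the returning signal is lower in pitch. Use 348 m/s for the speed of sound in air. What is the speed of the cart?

1.14 m/s

Double Doppler shift off a moving reflector: f₂ = f₀ · (v + u)/(v − u) (u > 0 toward emitter).
Returning signal is lower, so f₂ = f₀ − Δf = 3320 − 21.7 = 3298.3 Hz.
Rearranging, u = v · (f₂ − f₀)/(f₂ + f₀) = 348 × -21.7/6618.3 ≈ -1.14 m/s.
So the cart is moving at 1.14 m/s away from the emitter.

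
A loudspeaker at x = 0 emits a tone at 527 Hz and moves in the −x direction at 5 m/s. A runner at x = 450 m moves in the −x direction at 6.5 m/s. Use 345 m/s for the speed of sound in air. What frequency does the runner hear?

529 Hz

The observer lies on the +x side, so the source is heading away from the observer and the observer is heading toward the source.
With source receding and observer approaching, f' = f · (v + v_o)/(v + v_s).
f' = 527 × (345 + 6.5)/(345 + 5) = 527 × 351.5/350 ≈ 529 Hz.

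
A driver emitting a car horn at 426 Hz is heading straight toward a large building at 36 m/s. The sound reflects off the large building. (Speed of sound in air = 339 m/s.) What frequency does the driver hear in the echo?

527 Hz

The large building receives the sound from a moving source: f₁ = f₀ · v/(v − v_e) = 426 × 339/303 ≈ 477 Hz.
On the return leg the driver is a moving observer: f₂ = f₁ · (v + v_e)/v = 477 × 375/339 ≈ 527 Hz.
Equivalently f₂ = f₀ · (v + v_e)/(v − v_e).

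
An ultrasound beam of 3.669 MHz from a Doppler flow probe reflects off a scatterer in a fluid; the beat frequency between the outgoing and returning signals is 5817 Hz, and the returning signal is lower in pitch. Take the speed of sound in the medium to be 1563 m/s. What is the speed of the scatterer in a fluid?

1.24 m/s

Double Doppler shift off a moving reflector: f₂ = f₀ · (v + u)/(v − u) (u > 0 toward emitter).
Returning signal is lower, so f₂ = f₀ − Δf = 3669000 − 5817 = 3663183 Hz.
Rearranging, u = v · (f₂ − f₀)/(f₂ + f₀) = 1563 × -5817/7332183 ≈ -1.24 m/s.
So the scatterer in a fluid is moving at 1.24 m/s away from the emitter.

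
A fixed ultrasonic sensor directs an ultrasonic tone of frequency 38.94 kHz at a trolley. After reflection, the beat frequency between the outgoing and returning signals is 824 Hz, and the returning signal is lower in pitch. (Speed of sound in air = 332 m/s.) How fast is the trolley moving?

3.6 m/s

Double Doppler shift off a moving reflector: f₂ = f₀ · (v + u)/(v − u) (u > 0 toward emitter).
Returning signal is lower, so f₂ = f₀ − Δf = 38940 − 824 = 38116 Hz.
Rearranging, u = v · (f₂ − f₀)/(f₂ + f₀) = 332 × -824/77056 ≈ -3.6 m/s.
So the trolley is moving at 3.6 m/s away from the emitter.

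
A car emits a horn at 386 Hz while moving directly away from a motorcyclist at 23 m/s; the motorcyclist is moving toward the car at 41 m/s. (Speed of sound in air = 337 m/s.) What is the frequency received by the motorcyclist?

405 Hz

General Doppler shift: f' = f · (v + v_o)/(v + v_s).
f' = 386 × (337 + 41)/(337 + 23) = 386 × 378/360 ≈ 405 Hz.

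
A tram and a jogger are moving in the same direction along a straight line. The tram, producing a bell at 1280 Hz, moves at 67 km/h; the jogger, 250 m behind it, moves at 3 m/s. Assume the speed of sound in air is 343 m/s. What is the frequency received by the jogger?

1225 Hz

67 km/h = 18.61 m/s.
The jogger is behind, so the tram is moving away from it while the jogger is moving toward the tram.
With source receding and observer approaching, f' = f · (v + v_o)/(v + v_s).
f' = 1280 × (343 + 3)/(343 + 18.61) = 1280 × 346/361.61 ≈ 1225 Hz.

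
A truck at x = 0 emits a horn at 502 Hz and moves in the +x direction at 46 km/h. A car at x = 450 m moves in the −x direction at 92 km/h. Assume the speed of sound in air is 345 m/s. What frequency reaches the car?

46 km/h = 12.78 m/s; 92 km/h = 25.56 m/s.
The observer lies on the +x side, so the source is heading toward the observer and the observer is heading toward the source.
Both move, so f' = f · (v + v_o)/(v − v_s).
f' = 502 × (345 + 25.56)/(345 − 12.78) = 502 × 370.56/332.22 ≈ 560 Hz.

560 Hz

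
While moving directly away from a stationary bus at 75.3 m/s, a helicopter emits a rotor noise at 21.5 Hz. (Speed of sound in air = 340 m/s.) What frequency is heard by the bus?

Only the source moves, away from the listener, so f' = f · v/(v + v_s).
f' = 21.5 × 340/(340 + 75.3) = 21.5 × 340/415.3 ≈ 17.6 Hz.

17.6 Hz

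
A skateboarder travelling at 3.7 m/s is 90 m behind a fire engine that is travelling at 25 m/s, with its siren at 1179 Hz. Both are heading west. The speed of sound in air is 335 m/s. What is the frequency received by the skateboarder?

The skateboarder is behind, so the fire engine is moving away from it while the skateboarder is moving toward the fire engine.
With source receding and observer approaching, f' = f · (v + v_o)/(v + v_s).
f' = 1179 × (335 + 3.7)/(335 + 25) = 1179 × 338.7/360 ≈ 1109 Hz.

1109 Hz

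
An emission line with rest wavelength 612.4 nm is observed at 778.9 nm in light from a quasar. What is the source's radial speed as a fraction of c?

0.236

λ'/λ₀ = 1.2719 > 1 (redshift), so the source is receding.
λ'/λ₀ = √((1 + β)/(1 − β)) for a receding source ⇒ β = (r² − 1)/(r² + 1) with r = λ'/λ₀.
β = (1.6177 − 1)/(1.6177 + 1) ≈ 0.236.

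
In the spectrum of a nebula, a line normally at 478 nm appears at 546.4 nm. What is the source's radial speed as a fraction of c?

λ'/λ₀ = 1.1431 > 1 (redshift), so the source is receding.
λ'/λ₀ = √((1 + β)/(1 − β)) for a receding source ⇒ β = (r² − 1)/(r² + 1) with r = λ'/λ₀.
β = (1.3067 − 1)/(1.3067 + 1) ≈ 0.133.

0.133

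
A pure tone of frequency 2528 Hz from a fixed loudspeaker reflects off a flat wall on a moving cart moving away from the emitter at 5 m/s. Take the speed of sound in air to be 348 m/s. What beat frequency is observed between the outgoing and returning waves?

The flat wall on a moving cart first receives the wave as a moving observer: f₁ = f₀ · (v − u)/v = 2528 × (348 − 5)/348 ≈ 2491.7 Hz.
On reflection it acts as a source moving away from the stationary detector: f₂ = f₁ · v/(v + u) = 2491.7 × 348/353 ≈ 2456.4 Hz.
Equivalently f₂ = f₀ · (v − u)/(v + u).
Beat frequency: |f₂ − f₀| = 2u·f₀/(v + u) = 2 × 5 × 2528/353 ≈ 72 Hz.

72 Hz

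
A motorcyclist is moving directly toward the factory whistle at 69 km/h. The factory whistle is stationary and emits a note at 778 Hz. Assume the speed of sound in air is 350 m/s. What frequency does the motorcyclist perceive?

69 km/h = 19.17 m/s.
Only the observer moves, toward the source, so f' = f · (v + v_o)/v.
f' = 778 × (350 + 19.17)/350 = 778 × 369.17/350 ≈ 821 Hz.

821 Hz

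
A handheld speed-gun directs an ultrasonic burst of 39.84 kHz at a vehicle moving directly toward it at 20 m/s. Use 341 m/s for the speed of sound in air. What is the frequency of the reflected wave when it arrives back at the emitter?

44.8 kHz

At the vehicle (a moving observer), f₁ = f₀ · (v + u)/v = 39.84 × 361/341 ≈ 42.2 kHz.
On reflection it acts as a source moving toward the stationary detector: f₂ = f₁ · v/(v − u) = 42.2 × 341/321 ≈ 44.8 kHz.
Equivalently f₂ = f₀ · (v + u)/(v − u).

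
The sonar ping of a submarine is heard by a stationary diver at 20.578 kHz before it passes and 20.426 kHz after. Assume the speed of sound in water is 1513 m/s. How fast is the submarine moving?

f₁/f₂ = (v + v_s)/(v − v_s), so v_s = v · (f₁ − f₂)/(f₁ + f₂).
v_s = 1513 × (20.578 − 20.426)/(20.578 + 20.426) = 1513 × 0.152/41.004 ≈ 5.6 m/s.

5.6 m/s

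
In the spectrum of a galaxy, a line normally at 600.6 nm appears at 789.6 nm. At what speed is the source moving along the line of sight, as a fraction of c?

λ'/λ₀ = 1.3147 > 1 (redshift), so the source is receding.
λ'/λ₀ = √((1 + β)/(1 − β)) for a receding source ⇒ β = (r² − 1)/(r² + 1) with r = λ'/λ₀.
β = (1.7284 − 1)/(1.7284 + 1) ≈ 0.267.

0.267c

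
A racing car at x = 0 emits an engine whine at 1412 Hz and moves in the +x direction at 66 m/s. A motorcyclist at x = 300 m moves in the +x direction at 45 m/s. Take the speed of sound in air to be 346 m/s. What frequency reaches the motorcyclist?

The observer lies on the +x side, so the source is heading toward the observer and the observer is heading away from the source.
With source approaching and observer receding, f' = f · (v − v_o)/(v − v_s).
f' = 1412 × (346 − 45)/(346 − 66) = 1412 × 301/280 ≈ 1518 Hz.

1518 Hz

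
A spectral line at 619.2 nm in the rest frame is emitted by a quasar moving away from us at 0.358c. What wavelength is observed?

900.6 nm

Relativistic Doppler for wavelength: λ' = λ₀ · √((1 + β)/(1 − β)).
λ' = 619.2 × √(1.3580/0.6420) = 619.2 × 1.45439 ≈ 900.6 nm.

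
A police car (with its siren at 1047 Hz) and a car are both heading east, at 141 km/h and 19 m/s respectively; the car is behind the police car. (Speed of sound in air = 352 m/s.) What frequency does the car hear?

141 km/h = 39.17 m/s.
The car is behind, so the police car is moving away from it while the car is moving toward the police car.
With source receding and observer approaching, f' = f · (v + v_o)/(v + v_s).
f' = 1047 × (352 + 19)/(352 + 39.17) = 1047 × 371/391.17 ≈ 993 Hz.

993 Hz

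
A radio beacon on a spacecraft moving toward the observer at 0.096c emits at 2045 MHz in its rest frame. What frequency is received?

2251.7 MHz

Relativistic Doppler for frequency: f' = f₀ · √((1 + β)/(1 − β)).
f' = 2045 × √(1.0960/0.9040) = 2045 × 1.10109 ≈ 2251.7 MHz.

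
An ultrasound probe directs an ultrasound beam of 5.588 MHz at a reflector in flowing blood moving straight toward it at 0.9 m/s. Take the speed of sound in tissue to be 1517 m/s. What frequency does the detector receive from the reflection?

5.595 MHz

The reflector in flowing blood first receives the wave as a moving observer: f₁ = f₀ · (v + u)/v = 5.588 × (1517 + 0.9)/1517 ≈ 5.591 MHz.
The reflection then acts as a moving source: f₂ = f₁ · v/(v − u) ≈ 5.595 MHz.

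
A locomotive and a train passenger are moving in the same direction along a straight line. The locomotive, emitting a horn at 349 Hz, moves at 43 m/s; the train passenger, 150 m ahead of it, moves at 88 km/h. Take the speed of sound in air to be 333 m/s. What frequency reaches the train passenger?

371 Hz

88 km/h = 24.44 m/s.
The train passenger is ahead, so the locomotive is moving toward it while the train passenger is moving away from the locomotive.
With source approaching and observer receding, f' = f · (v − v_o)/(v − v_s).
f' = 349 × (333 − 24.44)/(333 − 43) = 349 × 308.56/290 ≈ 371 Hz.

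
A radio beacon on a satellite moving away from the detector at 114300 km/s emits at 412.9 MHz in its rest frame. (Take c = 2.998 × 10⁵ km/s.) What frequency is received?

276.4 MHz

β = v/c = 114300/299800 = 0.3813.
Relativistic Doppler for frequency: f' = f₀ · √((1 − β)/(1 + β)).
f' = 412.9 × √(0.6187/1.3813) = 412.9 × 0.66930 ≈ 276.4 MHz.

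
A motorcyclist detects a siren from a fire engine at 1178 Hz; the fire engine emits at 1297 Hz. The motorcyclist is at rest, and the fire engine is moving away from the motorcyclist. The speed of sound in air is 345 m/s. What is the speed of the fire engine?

35 m/s

f' = f · v/(v + v_s) ⇒ v_s = v · |1 − f/f'|.
v_s = 345 × |1 − 1297/1178| = 345 × 0.101 ≈ 35 m/s.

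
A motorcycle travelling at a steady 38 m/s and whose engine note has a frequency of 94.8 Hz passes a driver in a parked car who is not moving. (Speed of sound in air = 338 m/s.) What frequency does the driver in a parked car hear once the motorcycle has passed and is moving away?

85 Hz

Receding: f₂ = f · v/(v + v_s) = 94.8 × 338/376 ≈ 85 Hz.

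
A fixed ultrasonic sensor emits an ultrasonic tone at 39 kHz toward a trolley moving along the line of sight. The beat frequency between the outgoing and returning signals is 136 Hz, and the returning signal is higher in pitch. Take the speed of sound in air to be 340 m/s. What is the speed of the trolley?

Double Doppler shift off a moving reflector: f₂ = f₀ · (v + u)/(v − u) (u > 0 toward emitter).
Returning signal is higher, so f₂ = f₀ + Δf = 39000 + 136 = 39136 Hz.
Rearranging, u = v · (f₂ − f₀)/(f₂ + f₀) = 340 × 136/78136 ≈ 0.59 m/s.
So the trolley is moving at 0.59 m/s toward the emitter.

0.59 m/s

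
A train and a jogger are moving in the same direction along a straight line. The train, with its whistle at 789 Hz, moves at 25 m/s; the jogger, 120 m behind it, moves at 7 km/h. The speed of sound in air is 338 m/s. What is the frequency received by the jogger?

739 Hz

7 km/h = 1.944 m/s.
The jogger is behind, so the train is moving away from it while the jogger is moving toward the train.
With source receding and observer approaching, f' = f · (v + v_o)/(v + v_s).
f' = 789 × (338 + 1.944)/(338 + 25) = 789 × 339.94/363 ≈ 739 Hz.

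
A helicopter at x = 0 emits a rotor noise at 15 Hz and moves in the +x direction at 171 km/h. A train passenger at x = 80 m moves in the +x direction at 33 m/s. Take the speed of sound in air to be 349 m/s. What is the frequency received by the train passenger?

15.7 Hz

171 km/h = 47.5 m/s.
The observer lies on the +x side, so the source is heading toward the observer and the observer is heading away from the source.
With source approaching and observer receding, f' = f · (v − v_o)/(v − v_s).
f' = 15 × (349 − 33)/(349 − 47.5) = 15 × 316/301.5 ≈ 15.7 Hz.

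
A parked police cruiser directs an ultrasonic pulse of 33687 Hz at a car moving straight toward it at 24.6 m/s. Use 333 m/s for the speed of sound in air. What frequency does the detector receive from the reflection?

39061 Hz

The car first receives the wave as a moving observer: f₁ = f₀ · (v + u)/v = 33687 × (333 + 24.6)/333 ≈ 36176 Hz.
The reflection then acts as a moving source: f₂ = f₁ · v/(v − u) ≈ 39061 Hz.
Equivalently f₂ = f₀ · (v + u)/(v − u).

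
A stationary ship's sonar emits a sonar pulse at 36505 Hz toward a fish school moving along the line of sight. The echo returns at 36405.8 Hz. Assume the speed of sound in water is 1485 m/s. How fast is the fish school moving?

2.02 m/s

Double Doppler shift off a moving reflector: f₂ = f₀ · (v + u)/(v − u) (u > 0 toward emitter).
Rearranging, u = v · (f₂ − f₀)/(f₂ + f₀) = 1485 × -99.2/72910.8 ≈ -2.02 m/s.
So the fish school is moving at 2.02 m/s away from the emitter.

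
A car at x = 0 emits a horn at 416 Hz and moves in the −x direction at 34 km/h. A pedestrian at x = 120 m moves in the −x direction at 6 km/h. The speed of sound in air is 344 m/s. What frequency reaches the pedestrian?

407 Hz

34 km/h = 9.444 m/s; 6 km/h = 1.667 m/s.
The observer lies on the +x side, so the source is heading away from the observer and the observer is heading toward the source.
Both move, so f' = f · (v + v_o)/(v + v_s).
f' = 416 × (344 + 1.667)/(344 + 9.444) = 416 × 345.67/353.44 ≈ 407 Hz.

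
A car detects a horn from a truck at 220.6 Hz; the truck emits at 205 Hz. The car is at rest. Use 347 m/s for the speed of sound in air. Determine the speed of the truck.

f' > f, so the truck is approaching.
f' = f · v/(v − v_s) ⇒ v_s = v · |1 − f/f'|.
v_s = 347 × |1 − 205/220.6| = 347 × 0.07072 ≈ 24.5 m/s.

24.5 m/s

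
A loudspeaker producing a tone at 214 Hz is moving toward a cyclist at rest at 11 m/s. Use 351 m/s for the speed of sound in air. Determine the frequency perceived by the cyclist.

221 Hz

With the source moving toward a stationary observer, f' = f · v/(v − v_s).
f' = 214 × 351/(351 − 11) = 214 × 351/340 ≈ 221 Hz.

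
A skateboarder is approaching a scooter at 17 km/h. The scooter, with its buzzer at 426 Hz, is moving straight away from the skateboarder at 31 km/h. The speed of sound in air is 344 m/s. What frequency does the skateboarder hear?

421 Hz

31 km/h = 8.611 m/s; 17 km/h = 4.722 m/s.
Both move, so f' = f · (v + v_o)/(v + v_s).
f' = 426 × (344 + 4.722)/(344 + 8.611) = 426 × 348.72/352.61 ≈ 421 Hz.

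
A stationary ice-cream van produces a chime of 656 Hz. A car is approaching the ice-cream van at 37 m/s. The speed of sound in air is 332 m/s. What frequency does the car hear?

Moving observer, stationary source: f' = f · (v + v_o)/v.
f' = 656 × (332 + 37)/332 = 656 × 369/332 ≈ 729 Hz.

729 Hz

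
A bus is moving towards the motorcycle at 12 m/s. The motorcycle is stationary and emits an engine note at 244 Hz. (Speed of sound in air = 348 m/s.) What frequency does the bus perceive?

Moving observer, stationary source: f' = f · (v + v_o)/v.
f' = 244 × (348 + 12)/348 = 244 × 360/348 ≈ 252 Hz.

252 Hz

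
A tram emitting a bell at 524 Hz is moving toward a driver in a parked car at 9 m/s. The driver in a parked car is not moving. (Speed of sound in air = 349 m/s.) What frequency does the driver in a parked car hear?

Moving source, stationary observer: f' = f · v/(v − v_s) since the source is approaching.
f' = 524 × 349/(349 − 9) = 524 × 349/340 ≈ 538 Hz.

538 Hz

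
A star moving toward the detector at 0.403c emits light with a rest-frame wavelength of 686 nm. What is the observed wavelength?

Relativistic Doppler for wavelength: λ' = λ₀ · √((1 − β)/(1 + β)).
λ' = 686 × √(0.5970/1.4030) = 686 × 0.65232 ≈ 447.5 nm.

447.5 nm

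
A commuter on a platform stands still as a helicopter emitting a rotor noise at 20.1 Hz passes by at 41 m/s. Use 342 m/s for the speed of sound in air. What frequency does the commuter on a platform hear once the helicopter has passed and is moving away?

Receding: f₂ = f · v/(v + v_s) = 20.1 × 342/383 ≈ 17.9 Hz.

17.9 Hz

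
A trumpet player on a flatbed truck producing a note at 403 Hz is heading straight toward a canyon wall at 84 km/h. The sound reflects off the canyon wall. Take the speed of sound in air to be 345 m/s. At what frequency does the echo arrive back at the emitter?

84 km/h = 23.33 m/s.
The canyon wall receives the sound from a moving source: f₁ = f₀ · v/(v − v_e) = 403 × 345/321.67 ≈ 432 Hz.
On the return leg the trumpet player on a flatbed truck is a moving observer: f₂ = f₁ · (v + v_e)/v = 432 × 368.33/345 ≈ 461 Hz.

461 Hz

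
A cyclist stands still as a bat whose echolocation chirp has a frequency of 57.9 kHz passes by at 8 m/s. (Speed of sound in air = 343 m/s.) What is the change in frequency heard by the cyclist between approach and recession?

Approaching: f₁ = f · v/(v − v_s) = 57.9 × 343/335 ≈ 59.28 kHz.
Receding: f₂ = f · v/(v + v_s) = 57.9 × 343/351 ≈ 56.58 kHz.
Drop: f₁ − f₂ = 2f·v·v_s/(v² − v_s²) = 2 × 57.9 × 343 × 8/(343² − 8²) ≈ 2.70 kHz.

2.70 kHz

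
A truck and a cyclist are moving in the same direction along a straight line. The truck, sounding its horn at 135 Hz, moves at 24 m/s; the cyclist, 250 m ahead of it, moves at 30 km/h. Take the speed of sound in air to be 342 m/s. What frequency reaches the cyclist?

30 km/h = 8.333 m/s.
The cyclist is ahead, so the truck is moving toward it while the cyclist is moving away from the truck.
General Doppler shift: f' = f · (v − v_o)/(v − v_s).
f' = 135 × (342 − 8.333)/(342 − 24) = 135 × 333.67/318 ≈ 142 Hz.

142 Hz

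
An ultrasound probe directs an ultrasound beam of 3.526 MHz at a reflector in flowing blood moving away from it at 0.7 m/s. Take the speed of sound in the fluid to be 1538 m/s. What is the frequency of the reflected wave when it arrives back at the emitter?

The reflector in flowing blood first receives the wave as a moving observer: f₁ = f₀ · (v − u)/v = 3.526 × (1538 − 0.7)/1538 ≈ 3.524 MHz.
On reflection it acts as a source moving away from the stationary detector: f₂ = f₁ · v/(v + u) = 3.524 × 1538/1538.7 ≈ 3.523 MHz.
Equivalently f₂ = f₀ · (v − u)/(v + u).

3.523 MHz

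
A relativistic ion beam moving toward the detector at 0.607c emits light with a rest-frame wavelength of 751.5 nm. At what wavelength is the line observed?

Relativistic Doppler for wavelength: λ' = λ₀ · √((1 − β)/(1 + β)).
λ' = 751.5 × √(0.3930/1.6070) = 751.5 × 0.49453 ≈ 371.6 nm.

371.6 nm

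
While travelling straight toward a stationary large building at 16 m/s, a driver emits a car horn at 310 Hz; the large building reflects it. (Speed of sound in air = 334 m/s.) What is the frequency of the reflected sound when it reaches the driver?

341 Hz

The large building receives the sound from a moving source: f₁ = f₀ · v/(v − v_e) = 310 × 334/318 ≈ 326 Hz.
On the return leg the driver is a moving observer: f₂ = f₁ · (v + v_e)/v = 326 × 350/334 ≈ 341 Hz.
Equivalently f₂ = f₀ · (v + v_e)/(v − v_e).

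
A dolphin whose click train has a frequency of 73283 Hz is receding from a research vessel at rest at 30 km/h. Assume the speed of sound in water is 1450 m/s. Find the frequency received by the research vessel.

30 km/h = 8.333 m/s.
With the source moving away from a stationary observer, f' = f · v/(v + v_s).
f' = 73283 × 1450/(1450 + 8.333) = 73283 × 1450/1458 ≈ 72864 Hz.

72864 Hz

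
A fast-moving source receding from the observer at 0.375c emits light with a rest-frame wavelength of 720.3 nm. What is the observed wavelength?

1068.4 nm

Relativistic Doppler for wavelength: λ' = λ₀ · √((1 + β)/(1 − β)).
λ' = 720.3 × √(1.3750/0.6250) = 720.3 × 1.48324 ≈ 1068.4 nm.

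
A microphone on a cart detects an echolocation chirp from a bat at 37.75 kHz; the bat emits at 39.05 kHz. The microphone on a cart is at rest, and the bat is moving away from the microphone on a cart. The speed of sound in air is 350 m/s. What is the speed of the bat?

12.1 m/s

f' = f · v/(v + v_s) ⇒ v_s = v · |1 − f/f'|.
v_s = 350 × |1 − 39.05/37.75| = 350 × 0.03444 ≈ 12.1 m/s.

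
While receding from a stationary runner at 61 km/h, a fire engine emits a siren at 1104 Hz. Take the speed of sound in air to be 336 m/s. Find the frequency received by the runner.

1051 Hz

61 km/h = 16.94 m/s.
With the source moving away from a stationary observer, f' = f · v/(v + v_s).
f' = 1104 × 336/(336 + 16.94) = 1104 × 336/352.9 ≈ 1051 Hz.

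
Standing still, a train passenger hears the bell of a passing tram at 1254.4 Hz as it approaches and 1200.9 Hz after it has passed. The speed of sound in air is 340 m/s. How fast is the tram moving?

7.4 m/s

f₁/f₂ = (v + v_s)/(v − v_s), so v_s = v · (f₁ − f₂)/(f₁ + f₂).
v_s = 340 × (1254.4 − 1200.9)/(1254.4 + 1200.9) = 340 × 53.5/2455.3 ≈ 7.4 m/s.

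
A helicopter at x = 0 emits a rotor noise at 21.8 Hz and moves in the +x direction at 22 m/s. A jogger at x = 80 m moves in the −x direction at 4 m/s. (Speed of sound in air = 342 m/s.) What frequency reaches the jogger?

23.6 Hz

The observer lies on the +x side, so the source is heading toward the observer and the observer is heading toward the source.
With source approaching and observer approaching, f' = f · (v + v_o)/(v − v_s).
f' = 21.8 × (342 + 4)/(342 − 22) = 21.8 × 346/320 ≈ 23.6 Hz.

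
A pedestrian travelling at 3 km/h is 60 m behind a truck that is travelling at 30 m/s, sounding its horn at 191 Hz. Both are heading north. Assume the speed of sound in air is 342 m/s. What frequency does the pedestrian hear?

3 km/h = 0.8333 m/s.
The pedestrian is behind, so the truck is moving away from it while the pedestrian is moving toward the truck.
With source receding and observer approaching, f' = f · (v + v_o)/(v + v_s).
f' = 191 × (342 + 0.8333)/(342 + 30) = 191 × 342.83/372 ≈ 176 Hz.

176 Hz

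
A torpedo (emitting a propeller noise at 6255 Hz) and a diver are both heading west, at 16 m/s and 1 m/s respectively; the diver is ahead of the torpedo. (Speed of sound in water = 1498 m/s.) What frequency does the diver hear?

The diver is ahead, so the torpedo is moving toward it while the diver is moving away from the torpedo.
General Doppler shift: f' = f · (v − v_o)/(v − v_s).
f' = 6255 × (1498 − 1)/(1498 − 16) = 6255 × 1497/1482 ≈ 6318 Hz.

6318 Hz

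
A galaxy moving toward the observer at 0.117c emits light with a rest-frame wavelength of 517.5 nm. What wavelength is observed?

Relativistic Doppler for wavelength: λ' = λ₀ · √((1 − β)/(1 + β)).
λ' = 517.5 × √(0.8830/1.1170) = 517.5 × 0.88911 ≈ 460.1 nm.

460.1 nm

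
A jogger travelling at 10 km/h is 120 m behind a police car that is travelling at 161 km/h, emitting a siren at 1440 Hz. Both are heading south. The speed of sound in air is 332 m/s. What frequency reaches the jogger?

161 km/h = 44.72 m/s; 10 km/h = 2.778 m/s.
The jogger is behind, so the police car is moving away from it while the jogger is moving toward the police car.
General Doppler shift: f' = f · (v + v_o)/(v + v_s).
f' = 1440 × (332 + 2.778)/(332 + 44.72) = 1440 × 334.78/376.72 ≈ 1280 Hz.

1280 Hz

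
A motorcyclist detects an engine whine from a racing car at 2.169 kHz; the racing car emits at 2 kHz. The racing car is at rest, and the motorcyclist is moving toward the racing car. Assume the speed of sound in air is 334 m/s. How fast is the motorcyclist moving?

f' = f · (v + v_o)/v ⇒ v_o = v · |f'/f − 1|.
v_o = 334 × |2.169/2 − 1| = 334 × 0.0845 ≈ 28 m/s.

28 m/s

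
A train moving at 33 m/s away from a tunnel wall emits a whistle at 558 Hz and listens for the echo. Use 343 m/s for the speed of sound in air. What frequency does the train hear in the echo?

The tunnel wall receives the sound from a moving source: f₁ = f₀ · v/(v + v_e) = 558 × 343/376 ≈ 509 Hz.
On the return leg the train is a moving observer: f₂ = f₁ · (v − v_e)/v = 509 × 310/343 ≈ 460 Hz.

460 Hz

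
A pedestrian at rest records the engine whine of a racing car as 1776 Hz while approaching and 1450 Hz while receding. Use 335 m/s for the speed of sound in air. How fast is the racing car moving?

f₁/f₂ = (v + v_s)/(v − v_s), so v_s = v · (f₁ − f₂)/(f₁ + f₂).
v_s = 335 × (1776 − 1450)/(1776 + 1450) = 335 × 326/3226 ≈ 34 m/s.

34 m/s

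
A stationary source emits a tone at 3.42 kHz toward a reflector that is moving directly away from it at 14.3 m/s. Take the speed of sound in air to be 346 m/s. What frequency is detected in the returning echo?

The reflector first receives the wave as a moving observer: f₁ = f₀ · (v − u)/v = 3.42 × (346 − 14.3)/346 ≈ 3.28 kHz.
The reflection then acts as a moving source: f₂ = f₁ · v/(v + u) ≈ 3.15 kHz.

3.15 kHz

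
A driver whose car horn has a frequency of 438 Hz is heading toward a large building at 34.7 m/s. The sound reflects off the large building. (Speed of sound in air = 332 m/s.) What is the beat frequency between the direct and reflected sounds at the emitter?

The large building receives the sound from a moving source: f₁ = f₀ · v/(v − v_e) = 438 × 332/297.3 ≈ 489.1 Hz.
On the return leg the driver is a moving observer: f₂ = f₁ · (v + v_e)/v = 489.1 × 366.7/332 ≈ 540.2 Hz.
Equivalently f₂ = f₀ · (v + v_e)/(v − v_e).
Beat against the emitted tone: |f₂ − f₀| = 2v_e·f₀/(v − v_e) = 2 × 34.7 × 438/297.3 ≈ 102 Hz.

102 Hz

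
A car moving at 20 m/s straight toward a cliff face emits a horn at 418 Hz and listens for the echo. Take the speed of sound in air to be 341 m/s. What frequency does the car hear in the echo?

470 Hz

The cliff face receives the sound from a moving source: f₁ = f₀ · v/(v − v_e) = 418 × 341/321 ≈ 444 Hz.
On the return leg the car is a moving observer: f₂ = f₁ · (v + v_e)/v = 444 × 361/341 ≈ 470 Hz.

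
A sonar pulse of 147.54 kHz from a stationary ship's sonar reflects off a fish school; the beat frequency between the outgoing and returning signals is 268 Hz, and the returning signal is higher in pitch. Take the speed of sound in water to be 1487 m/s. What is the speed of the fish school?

1.35 m/s

Double Doppler shift off a moving reflector: f₂ = f₀ · (v + u)/(v − u) (u > 0 toward emitter).
Returning signal is higher, so f₂ = f₀ + Δf = 147540 + 268 = 147808 Hz.
Rearranging, u = v · (f₂ − f₀)/(f₂ + f₀) = 1487 × 268/295348 ≈ 1.35 m/s.
So the fish school is moving at 1.35 m/s toward the emitter.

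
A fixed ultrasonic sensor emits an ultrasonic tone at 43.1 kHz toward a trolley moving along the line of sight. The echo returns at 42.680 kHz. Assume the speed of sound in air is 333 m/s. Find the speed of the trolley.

Double Doppler shift off a moving reflector: f₂ = f₀ · (v + u)/(v − u) (u > 0 toward emitter).
Rearranging, u = v · (f₂ − f₀)/(f₂ + f₀) = 333 × -0.420/85.780 ≈ -1.63 m/s.
So the trolley is moving at 1.63 m/s away from the emitter.

1.63 m/s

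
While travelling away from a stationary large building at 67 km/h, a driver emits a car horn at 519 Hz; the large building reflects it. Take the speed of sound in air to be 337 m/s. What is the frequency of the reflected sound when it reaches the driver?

465 Hz

67 km/h = 18.61 m/s.
The large building receives the sound from a moving source: f₁ = f₀ · v/(v + v_e) = 519 × 337/355.61 ≈ 492 Hz.
On the return leg the driver is a moving observer: f₂ = f₁ · (v − v_e)/v = 492 × 318.39/337 ≈ 465 Hz.
Equivalently f₂ = f₀ · (v − v_e)/(v + v_e).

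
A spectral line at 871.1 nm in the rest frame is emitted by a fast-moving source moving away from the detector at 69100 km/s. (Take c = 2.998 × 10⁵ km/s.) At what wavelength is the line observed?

1101.5 nm

β = v/c = 69100/299800 = 0.2305.
Relativistic Doppler for wavelength: λ' = λ₀ · √((1 + β)/(1 − β)).
λ' = 871.1 × √(1.2305/0.7695) = 871.1 × 1.26453 ≈ 1101.5 nm.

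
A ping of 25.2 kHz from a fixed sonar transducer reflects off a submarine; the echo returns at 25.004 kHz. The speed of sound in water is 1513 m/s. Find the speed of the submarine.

Double Doppler shift off a moving reflector: f₂ = f₀ · (v + u)/(v − u) (u > 0 toward emitter).
Rearranging, u = v · (f₂ − f₀)/(f₂ + f₀) = 1513 × -0.196/50.204 ≈ -5.9 m/s.
So the submarine is moving at 5.9 m/s away from the emitter.

5.9 m/s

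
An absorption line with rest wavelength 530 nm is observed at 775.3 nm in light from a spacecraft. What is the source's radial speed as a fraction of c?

λ'/λ₀ = 1.4628 > 1 (redshift), so the source is receding.
λ'/λ₀ = √((1 + β)/(1 − β)) for a receding source ⇒ β = (r² − 1)/(r² + 1) with r = λ'/λ₀.
β = (2.1399 − 1)/(2.1399 + 1) ≈ 0.363.

0.363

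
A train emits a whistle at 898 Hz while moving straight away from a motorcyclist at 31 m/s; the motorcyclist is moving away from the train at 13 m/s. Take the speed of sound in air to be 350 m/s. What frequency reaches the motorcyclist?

With source receding and observer receding, f' = f · (v − v_o)/(v + v_s).
f' = 898 × (350 − 13)/(350 + 31) = 898 × 337/381 ≈ 794 Hz.

794 Hz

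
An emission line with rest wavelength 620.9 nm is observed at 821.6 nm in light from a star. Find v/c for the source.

0.273

λ'/λ₀ = 1.3232 > 1 (redshift), so the source is receding.
λ'/λ₀ = √((1 + β)/(1 − β)) for a receding source ⇒ β = (r² − 1)/(r² + 1) with r = λ'/λ₀.
β = (1.7510 − 1)/(1.7510 + 1) ≈ 0.273.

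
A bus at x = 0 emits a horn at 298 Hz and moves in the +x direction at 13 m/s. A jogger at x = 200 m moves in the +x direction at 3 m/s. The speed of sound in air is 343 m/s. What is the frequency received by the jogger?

307 Hz

The observer lies on the +x side, so the source is heading toward the observer and the observer is heading away from the source.
Both move, so f' = f · (v − v_o)/(v − v_s).
f' = 298 × (343 − 3)/(343 − 13) = 298 × 340/330 ≈ 307 Hz.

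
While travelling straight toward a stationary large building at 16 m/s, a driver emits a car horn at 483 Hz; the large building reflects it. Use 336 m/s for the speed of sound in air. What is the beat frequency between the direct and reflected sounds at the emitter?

48.3 Hz

The large building receives the sound from a moving source: f₁ = f₀ · v/(v − v_e) = 483 × 336/320 ≈ 507.1 Hz.
On the return leg the driver is a moving observer: f₂ = f₁ · (v + v_e)/v = 507.1 × 352/336 ≈ 531.3 Hz.
Beat against the emitted tone: |f₂ − f₀| = 2v_e·f₀/(v − v_e) = 2 × 16 × 483/320 ≈ 48.3 Hz.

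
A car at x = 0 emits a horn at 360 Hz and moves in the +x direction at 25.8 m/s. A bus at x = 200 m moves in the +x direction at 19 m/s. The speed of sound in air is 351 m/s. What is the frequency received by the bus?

The observer lies on the +x side, so the source is heading toward the observer and the observer is heading away from the source.
With source approaching and observer receding, f' = f · (v − v_o)/(v − v_s).
f' = 360 × (351 − 19)/(351 − 25.8) = 360 × 332/325.2 ≈ 368 Hz.

368 Hz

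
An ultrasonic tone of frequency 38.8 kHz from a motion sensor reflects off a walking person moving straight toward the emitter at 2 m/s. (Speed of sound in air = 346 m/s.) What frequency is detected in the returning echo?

At the walking person (a moving observer), f₁ = f₀ · (v + u)/v = 38.8 × 348/346 ≈ 39.0 kHz.
The reflection then acts as a moving source: f₂ = f₁ · v/(v − u) ≈ 39.3 kHz.

39.3 kHz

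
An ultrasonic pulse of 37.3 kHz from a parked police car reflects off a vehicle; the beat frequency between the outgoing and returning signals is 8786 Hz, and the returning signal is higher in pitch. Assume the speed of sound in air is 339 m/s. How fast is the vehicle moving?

36 m/s

Double Doppler shift off a moving reflector: f₂ = f₀ · (v + u)/(v − u) (u > 0 toward emitter).
Returning signal is higher, so f₂ = f₀ + Δf = 37300 + 8786 = 46086 Hz.
Rearranging, u = v · (f₂ − f₀)/(f₂ + f₀) = 339 × 8786/83386 ≈ 36 m/s.
So the vehicle is moving at 36 m/s toward the emitter.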